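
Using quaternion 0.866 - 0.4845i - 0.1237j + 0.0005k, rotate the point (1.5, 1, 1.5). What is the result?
(1.251, 1.97, 0.231)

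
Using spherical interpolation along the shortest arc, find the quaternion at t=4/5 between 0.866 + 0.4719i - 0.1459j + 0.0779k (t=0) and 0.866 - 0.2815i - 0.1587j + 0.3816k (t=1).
0.918 - 0.1294i - 0.1654j + 0.3364k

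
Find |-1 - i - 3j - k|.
√12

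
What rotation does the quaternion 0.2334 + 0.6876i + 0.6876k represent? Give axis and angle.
axis = (√2/2, 0, √2/2), θ = 153°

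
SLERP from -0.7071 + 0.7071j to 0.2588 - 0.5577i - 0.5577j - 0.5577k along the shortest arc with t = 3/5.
-0.4948 + 0.3704i + 0.6934j + 0.3704k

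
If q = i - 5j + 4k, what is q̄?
-i + 5j - 4k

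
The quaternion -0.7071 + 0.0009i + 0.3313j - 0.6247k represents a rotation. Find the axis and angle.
axis = (0.0013, 0.4685, -0.8834), θ = 3π/2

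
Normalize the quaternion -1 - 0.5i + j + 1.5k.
-0.4714 - 0.2357i + 0.4714j + 0.7071k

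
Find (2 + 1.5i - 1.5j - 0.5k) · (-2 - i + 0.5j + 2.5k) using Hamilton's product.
-0.5 - 8.5i + 0.75j + 5.25k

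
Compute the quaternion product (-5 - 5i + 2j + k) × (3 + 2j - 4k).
-15 - 25i - 24j + 13k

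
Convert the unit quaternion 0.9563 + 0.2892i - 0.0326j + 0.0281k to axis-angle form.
axis = (0.9891, -0.1115, 0.0961), θ = 34°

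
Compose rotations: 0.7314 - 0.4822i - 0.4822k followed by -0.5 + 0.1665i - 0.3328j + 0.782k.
0.0917 + 0.5234i - 0.5402j + 0.6526k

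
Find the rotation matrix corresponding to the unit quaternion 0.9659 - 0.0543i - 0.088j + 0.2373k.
[[0.8719, -0.4489, -0.1958], [0.468, 0.8815, 0.0631], [0.1442, -0.1467, 0.9786]]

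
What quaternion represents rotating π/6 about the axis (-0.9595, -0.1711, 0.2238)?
0.9659 - 0.2483i - 0.0443j + 0.0579k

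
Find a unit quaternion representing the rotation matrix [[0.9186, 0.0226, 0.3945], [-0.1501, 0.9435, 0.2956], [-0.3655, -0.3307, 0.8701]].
0.9659 - 0.1621i + 0.1967j - 0.0447k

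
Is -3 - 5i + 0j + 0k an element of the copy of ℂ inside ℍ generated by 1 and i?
Yes. The quaternion -3 - 5i has j- and k-coefficients y = z = 0, so it lies in the complex subalgebra spanned by 1 and i.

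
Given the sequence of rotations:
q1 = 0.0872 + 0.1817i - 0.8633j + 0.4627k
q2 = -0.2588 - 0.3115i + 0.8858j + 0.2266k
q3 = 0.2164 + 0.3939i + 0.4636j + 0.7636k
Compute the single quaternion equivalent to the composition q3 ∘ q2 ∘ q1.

q2 · q1 = 0.6939 + 0.5313i + 0.486j + 0.008k
q3 · q2 · q1 = -0.2905 + 0.0209i + 0.8294j + 0.4767k
-0.2905 + 0.0209i + 0.8294j + 0.4767k


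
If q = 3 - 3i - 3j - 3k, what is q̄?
3 + 3i + 3j + 3k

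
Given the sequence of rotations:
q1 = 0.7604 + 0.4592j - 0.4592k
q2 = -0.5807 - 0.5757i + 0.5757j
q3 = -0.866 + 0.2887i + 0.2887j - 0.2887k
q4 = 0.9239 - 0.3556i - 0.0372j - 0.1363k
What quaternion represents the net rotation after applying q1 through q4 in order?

q2 · q1 = -0.7059 - 0.7021i - 0.0933j + 0.0023k
q3 · q2 · q1 = 0.8416 + 0.378i + 0.079j + 0.3776k
q4 · q3 · q2 · q1 = 0.9664 + 0.0467i + 0.1244j + 0.2201k
0.9664 + 0.0467i + 0.1244j + 0.2201k


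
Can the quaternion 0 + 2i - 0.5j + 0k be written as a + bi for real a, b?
No. The quaternion 2i - 0.5j has j-coefficient y = -0.5 and k-coefficient z = 0, not both zero, so it does not lie in the complex subalgebra spanned by 1 and i.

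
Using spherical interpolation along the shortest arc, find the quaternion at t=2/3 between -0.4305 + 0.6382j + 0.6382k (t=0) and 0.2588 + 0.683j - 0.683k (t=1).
-0.4177 - 0.2678j + 0.8682k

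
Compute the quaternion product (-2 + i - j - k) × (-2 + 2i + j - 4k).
-1 - i + 2j + 13k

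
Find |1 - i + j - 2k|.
√7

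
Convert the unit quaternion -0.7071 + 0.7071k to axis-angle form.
axis = (0, 0, 1), θ = 3π/2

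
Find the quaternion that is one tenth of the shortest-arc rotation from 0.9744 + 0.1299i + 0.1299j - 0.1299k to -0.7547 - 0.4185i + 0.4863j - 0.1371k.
0.9785 + 0.1657i + 0.0654j - 0.1041k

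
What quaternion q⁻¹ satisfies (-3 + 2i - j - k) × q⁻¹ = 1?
-0.2 - 0.1333i + 0.0667j + 0.0667k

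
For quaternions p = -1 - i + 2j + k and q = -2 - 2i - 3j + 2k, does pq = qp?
No: pq = 4 + 11i - j + 3k ≠ 4 - 3i - j - 11k = qp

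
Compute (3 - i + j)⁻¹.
0.2727 + 0.0909i - 0.0909j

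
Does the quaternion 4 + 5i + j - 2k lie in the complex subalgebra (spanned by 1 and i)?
No. The quaternion 4 + 5i + j - 2k has j-coefficient y = 1 and k-coefficient z = -2, not both zero, so it does not lie in the complex subalgebra spanned by 1 and i.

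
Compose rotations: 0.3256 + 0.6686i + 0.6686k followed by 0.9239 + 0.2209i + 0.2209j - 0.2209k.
0.3008 + 0.8373i - 0.2235j + 0.3981k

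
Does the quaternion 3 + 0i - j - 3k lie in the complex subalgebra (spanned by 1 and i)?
No. The quaternion 3 - j - 3k has j-coefficient y = -1 and k-coefficient z = -3, not both zero, so it does not lie in the complex subalgebra spanned by 1 and i.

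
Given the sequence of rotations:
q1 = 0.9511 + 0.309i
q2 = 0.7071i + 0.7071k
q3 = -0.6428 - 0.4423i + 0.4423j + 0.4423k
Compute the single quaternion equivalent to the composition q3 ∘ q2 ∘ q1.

q2 · q1 = -0.2185 + 0.6725i + 0.2185j + 0.6725k
q3 · q2 · q1 = 0.0438 - 0.1348i + 0.3578j - 0.923k
0.0438 - 0.1348i + 0.3578j - 0.923k


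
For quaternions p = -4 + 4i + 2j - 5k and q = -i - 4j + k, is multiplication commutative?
No: pq = 17 - 14i + 17j - 18k ≠ 17 + 22i + 15j + 10k = qp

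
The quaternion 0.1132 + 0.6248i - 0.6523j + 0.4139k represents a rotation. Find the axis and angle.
axis = (0.6288, -0.6565, 0.4166), θ = 167°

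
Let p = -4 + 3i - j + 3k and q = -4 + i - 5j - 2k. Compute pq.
14 + i + 33j - 18k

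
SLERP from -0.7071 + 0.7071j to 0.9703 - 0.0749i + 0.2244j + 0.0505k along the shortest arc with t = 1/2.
-0.9597 + 0.0429i + 0.2762j - 0.0289k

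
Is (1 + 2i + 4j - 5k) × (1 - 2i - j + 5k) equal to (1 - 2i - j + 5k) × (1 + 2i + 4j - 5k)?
No: pq = 34 + 15i + 3j + 6k ≠ 34 - 15i + 3j - 6k = qp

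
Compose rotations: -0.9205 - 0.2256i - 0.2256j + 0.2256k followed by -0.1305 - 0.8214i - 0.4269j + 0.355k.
-0.2416 + 0.7693i + 0.5276j - 0.2672k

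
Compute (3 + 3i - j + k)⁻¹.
0.15 - 0.15i + 0.05j - 0.05k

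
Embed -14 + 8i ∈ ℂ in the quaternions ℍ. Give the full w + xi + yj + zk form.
-14 + 8i + 0j + 0k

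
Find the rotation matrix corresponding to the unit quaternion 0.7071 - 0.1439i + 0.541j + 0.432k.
[[0.0414, -0.7666, 0.6408], [0.4552, 0.5853, 0.6709], [-0.8894, 0.2639, 0.3732]]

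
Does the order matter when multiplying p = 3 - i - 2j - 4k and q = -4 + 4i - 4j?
Yes: pq = -16 - 20j + 28k ≠ -16 + 32i + 12j + 4k = qp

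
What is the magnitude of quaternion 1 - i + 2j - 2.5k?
3.5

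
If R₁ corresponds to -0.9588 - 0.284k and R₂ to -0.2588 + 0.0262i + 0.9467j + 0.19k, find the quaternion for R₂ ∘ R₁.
0.3021 - 0.294i - 0.9003j - 0.1087k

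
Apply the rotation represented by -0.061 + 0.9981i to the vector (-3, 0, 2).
(-3, 0.244, -1.985)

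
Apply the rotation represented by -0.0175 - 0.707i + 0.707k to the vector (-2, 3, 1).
(-0.926, -2.973, 2.074)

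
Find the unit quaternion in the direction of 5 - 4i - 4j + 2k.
0.6402 - 0.5121i - 0.5121j + 0.2561k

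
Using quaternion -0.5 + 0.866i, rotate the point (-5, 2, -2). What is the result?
(-5, -2.732, -0.732)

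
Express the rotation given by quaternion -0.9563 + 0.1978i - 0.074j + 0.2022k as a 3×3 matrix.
[[0.9073, 0.3575, 0.2215], [-0.416, 0.84, 0.3484], [-0.0615, -0.4082, 0.9108]]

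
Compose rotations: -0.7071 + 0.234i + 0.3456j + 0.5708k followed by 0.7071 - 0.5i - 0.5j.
-0.2102 + 0.2336i + 0.8833j + 0.3478k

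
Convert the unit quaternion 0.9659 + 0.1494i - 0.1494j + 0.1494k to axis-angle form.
axis = (√3/3, -√3/3, √3/3), θ = π/6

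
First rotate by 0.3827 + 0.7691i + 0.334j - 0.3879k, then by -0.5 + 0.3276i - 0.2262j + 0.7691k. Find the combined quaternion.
-0.0694 - 0.4283i + 0.465j + 0.7717k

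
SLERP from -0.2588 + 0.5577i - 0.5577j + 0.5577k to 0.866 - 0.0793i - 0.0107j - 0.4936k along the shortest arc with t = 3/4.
-0.778 + 0.2284i - 0.1555j + 0.5642k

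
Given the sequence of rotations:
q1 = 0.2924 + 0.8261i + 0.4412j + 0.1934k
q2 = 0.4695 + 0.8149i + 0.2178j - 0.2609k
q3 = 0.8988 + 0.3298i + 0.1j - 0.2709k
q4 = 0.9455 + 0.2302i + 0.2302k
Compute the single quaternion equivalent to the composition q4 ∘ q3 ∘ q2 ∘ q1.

q2 · q1 = -0.5815 + 0.7834i - 0.1023j + 0.1941k
q3 · q2 · q1 = -0.7182 + 0.504i - 0.4263j + 0.2199k
q4 · q3 · q2 · q1 = -0.8457 + 0.4093i - 0.3377j - 0.0555k
-0.8457 + 0.4093i - 0.3377j - 0.0555k


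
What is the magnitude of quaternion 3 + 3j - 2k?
√22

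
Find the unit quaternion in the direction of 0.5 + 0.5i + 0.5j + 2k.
0.2294 + 0.2294i + 0.2294j + 0.9177k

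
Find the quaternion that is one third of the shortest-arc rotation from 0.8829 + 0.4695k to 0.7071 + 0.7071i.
0.9025 + 0.2665i + 0.3382k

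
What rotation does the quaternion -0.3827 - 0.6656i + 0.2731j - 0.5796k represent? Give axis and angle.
axis = (-0.7204, 0.2956, -0.6274), θ = 5π/4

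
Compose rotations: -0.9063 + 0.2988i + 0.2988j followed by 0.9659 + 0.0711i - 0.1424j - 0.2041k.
-0.8541 + 0.2852i + 0.3567j + 0.2488k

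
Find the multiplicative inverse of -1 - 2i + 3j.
-0.0714 + 0.1429i - 0.2143j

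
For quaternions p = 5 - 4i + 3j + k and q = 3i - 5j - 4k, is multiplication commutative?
No: pq = 31 + 8i - 38j - 9k ≠ 31 + 22i - 12j - 31k = qp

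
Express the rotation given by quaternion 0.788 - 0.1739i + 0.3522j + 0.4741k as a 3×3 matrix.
[[0.3024, -0.8697, 0.3902], [0.6247, 0.49, 0.608], [-0.72, 0.0599, 0.6914]]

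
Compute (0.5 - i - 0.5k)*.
0.5 + i + 0.5k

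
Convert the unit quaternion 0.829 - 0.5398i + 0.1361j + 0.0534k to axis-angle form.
axis = (-0.9652, 0.2434, 0.0955), θ = 68°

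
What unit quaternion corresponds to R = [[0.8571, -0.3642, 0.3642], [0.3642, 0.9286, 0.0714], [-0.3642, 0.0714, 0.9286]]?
0.9636 + 0.189j + 0.189k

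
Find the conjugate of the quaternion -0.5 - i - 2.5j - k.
-0.5 + i + 2.5j + k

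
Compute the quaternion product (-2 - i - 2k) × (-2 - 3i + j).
1 + 10i + 4j + 3k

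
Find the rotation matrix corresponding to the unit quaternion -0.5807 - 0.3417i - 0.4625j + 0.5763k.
[[-0.0921, 0.9854, 0.1433], [-0.3532, 0.1022, -0.9299], [-0.931, -0.1362, 0.3387]]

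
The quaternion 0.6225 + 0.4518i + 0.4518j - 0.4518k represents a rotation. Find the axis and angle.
axis = (√3/3, √3/3, -√3/3), θ = 103°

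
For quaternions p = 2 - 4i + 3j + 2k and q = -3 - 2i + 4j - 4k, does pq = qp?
No: pq = -18 - 12i - 21j - 24k ≠ -18 + 28i + 19j - 4k = qp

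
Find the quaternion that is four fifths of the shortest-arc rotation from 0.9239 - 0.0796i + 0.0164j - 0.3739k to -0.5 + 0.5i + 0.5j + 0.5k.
0.6237 - 0.435i - 0.4136j - 0.5008k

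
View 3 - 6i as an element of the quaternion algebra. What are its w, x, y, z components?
3 - 6i + 0j + 0k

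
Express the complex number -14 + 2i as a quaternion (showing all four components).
-14 + 2i + 0j + 0k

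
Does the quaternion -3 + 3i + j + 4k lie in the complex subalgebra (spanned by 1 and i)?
No. The quaternion -3 + 3i + j + 4k has j-coefficient y = 1 and k-coefficient z = 4, not both zero, so it does not lie in the complex subalgebra spanned by 1 and i.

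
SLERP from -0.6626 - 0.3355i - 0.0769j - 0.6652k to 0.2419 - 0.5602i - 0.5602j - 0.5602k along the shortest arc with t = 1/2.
-0.2476 - 0.5272i - 0.375j - 0.7212k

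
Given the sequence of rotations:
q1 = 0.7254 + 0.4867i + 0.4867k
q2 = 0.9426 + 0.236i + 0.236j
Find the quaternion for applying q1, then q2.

q2 · q1 = 0.5689 + 0.7448i + 0.0563j + 0.3439k
0.5689 + 0.7448i + 0.0563j + 0.3439k


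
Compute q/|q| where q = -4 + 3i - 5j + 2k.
-0.5443 + 0.4082i - 0.6804j + 0.2722k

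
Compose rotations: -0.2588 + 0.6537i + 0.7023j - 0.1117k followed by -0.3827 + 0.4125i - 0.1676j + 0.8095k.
0.0375 - 0.9067i + 0.3499j + 0.2325k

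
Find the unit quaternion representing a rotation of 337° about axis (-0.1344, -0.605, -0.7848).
-0.9799 - 0.0268i - 0.1206j - 0.1565k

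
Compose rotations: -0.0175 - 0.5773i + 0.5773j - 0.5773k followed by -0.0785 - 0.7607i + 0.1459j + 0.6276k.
-0.1597 - 0.3879i - 0.8493j - 0.3206k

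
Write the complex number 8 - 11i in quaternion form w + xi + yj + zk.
8 - 11i + 0j + 0k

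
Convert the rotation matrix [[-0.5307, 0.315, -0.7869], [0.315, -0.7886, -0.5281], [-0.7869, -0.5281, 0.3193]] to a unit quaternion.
-0.4844i - 0.3251j + 0.8122k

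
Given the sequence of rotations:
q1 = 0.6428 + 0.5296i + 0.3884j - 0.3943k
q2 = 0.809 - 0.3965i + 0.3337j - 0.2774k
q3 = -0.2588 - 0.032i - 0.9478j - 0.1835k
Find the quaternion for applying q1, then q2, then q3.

q2 · q1 = 0.491 + 0.1497i + 0.2255j - 0.828k
q3 · q2 · q1 = -0.0605 + 0.7717i - 0.5777j + 0.2589k
-0.0605 + 0.7717i - 0.5777j + 0.2589k


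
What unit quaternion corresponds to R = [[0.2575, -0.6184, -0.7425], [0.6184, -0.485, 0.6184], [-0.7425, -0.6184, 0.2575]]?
0.5074 - 0.6093i + 0.6093k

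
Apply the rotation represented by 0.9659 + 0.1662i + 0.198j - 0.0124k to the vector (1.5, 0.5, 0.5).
(1.616, 0.372, 0.011)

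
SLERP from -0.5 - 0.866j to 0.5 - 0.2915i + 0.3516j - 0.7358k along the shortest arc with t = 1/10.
-0.5239 + 0.0344i - 0.8467j + 0.0868k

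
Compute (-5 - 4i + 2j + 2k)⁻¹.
-0.102 + 0.0816i - 0.0408j - 0.0408k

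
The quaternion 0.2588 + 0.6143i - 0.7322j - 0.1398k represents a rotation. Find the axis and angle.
axis = (0.636, -0.758, -0.1447), θ = 5π/6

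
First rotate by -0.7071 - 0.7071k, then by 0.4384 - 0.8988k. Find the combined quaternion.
-0.9455 + 0.3255k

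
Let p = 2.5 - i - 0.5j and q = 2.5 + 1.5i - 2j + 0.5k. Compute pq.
6.75 + i - 5.75j + 4k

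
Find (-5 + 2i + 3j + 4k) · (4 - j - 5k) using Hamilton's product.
3 - 3i + 27j + 39k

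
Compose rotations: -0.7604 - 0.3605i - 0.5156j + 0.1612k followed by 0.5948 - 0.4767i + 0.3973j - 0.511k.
-0.3369 - 0.0514i - 0.3477j + 0.8735k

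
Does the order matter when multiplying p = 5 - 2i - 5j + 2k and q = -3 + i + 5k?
Yes: pq = -23 - 14i + 27j + 24k ≠ -23 + 36i + 3j + 14k = qp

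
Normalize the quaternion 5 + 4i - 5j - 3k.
0.5774 + 0.4619i - 0.5774j - 0.3464k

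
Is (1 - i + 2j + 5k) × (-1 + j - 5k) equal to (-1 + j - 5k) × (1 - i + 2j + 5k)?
No: pq = 22 - 14i - 6j - 11k ≠ 22 + 16i + 4j - 9k = qp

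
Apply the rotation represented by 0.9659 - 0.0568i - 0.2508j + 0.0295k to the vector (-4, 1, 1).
(-4.006, 0.745, -1.181)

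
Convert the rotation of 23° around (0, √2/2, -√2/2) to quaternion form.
0.9799 + 0.141j - 0.141k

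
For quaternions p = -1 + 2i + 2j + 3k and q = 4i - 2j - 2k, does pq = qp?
No: pq = 2 - 2i + 18j - 10k ≠ 2 - 6i - 14j + 14k = qp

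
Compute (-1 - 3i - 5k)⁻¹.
-0.0286 + 0.0857i + 0.1429k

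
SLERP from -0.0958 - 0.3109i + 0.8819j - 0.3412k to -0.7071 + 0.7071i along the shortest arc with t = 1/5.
0.1124 - 0.4853i + 0.8087j - 0.3129k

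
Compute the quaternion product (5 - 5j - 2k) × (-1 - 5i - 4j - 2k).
-29 - 23i - 5j - 33k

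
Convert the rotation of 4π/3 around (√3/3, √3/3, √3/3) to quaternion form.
-0.5 + 0.5i + 0.5j + 0.5k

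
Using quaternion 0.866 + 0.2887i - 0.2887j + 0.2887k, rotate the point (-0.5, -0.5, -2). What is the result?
(0.667, 0.833, -1.833)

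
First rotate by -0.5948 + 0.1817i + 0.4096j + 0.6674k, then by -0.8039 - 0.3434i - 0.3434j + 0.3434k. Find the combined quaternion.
0.452 - 0.3117i + 0.1666j - 0.819k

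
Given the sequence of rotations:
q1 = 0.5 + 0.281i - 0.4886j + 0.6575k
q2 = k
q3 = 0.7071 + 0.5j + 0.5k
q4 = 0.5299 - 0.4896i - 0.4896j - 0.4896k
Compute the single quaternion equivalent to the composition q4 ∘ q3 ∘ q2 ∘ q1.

q2 · q1 = -0.6575 + 0.4886i + 0.281j + 0.5k
q3 · q2 · q1 = -0.8554 + 0.455i + 0.1142j - 0.2195k
q4 · q3 · q2 · q1 = -0.2821 + 0.8233i + 0.1491j + 0.4693k
-0.2821 + 0.8233i + 0.1491j + 0.4693k


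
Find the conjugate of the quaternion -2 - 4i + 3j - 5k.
-2 + 4i - 3j + 5k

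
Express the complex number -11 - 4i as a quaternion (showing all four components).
-11 - 4i + 0j + 0k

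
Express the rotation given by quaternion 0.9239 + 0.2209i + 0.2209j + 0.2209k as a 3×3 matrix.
[[0.8048, -0.3106, 0.5058], [0.5058, 0.8048, -0.3106], [-0.3106, 0.5058, 0.8048]]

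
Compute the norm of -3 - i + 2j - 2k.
√18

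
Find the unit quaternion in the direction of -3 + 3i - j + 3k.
-0.5669 + 0.5669i - 0.189j + 0.5669k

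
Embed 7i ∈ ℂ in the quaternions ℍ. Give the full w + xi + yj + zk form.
0 + 7i + 0j + 0k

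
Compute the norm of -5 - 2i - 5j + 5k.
√79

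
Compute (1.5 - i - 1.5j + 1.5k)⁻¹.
0.1935 + 0.129i + 0.1935j - 0.1935k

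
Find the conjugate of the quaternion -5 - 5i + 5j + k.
-5 + 5i - 5j - k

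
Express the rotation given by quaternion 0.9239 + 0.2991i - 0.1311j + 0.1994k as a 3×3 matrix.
[[0.8861, -0.4469, -0.123], [0.29, 0.7416, -0.605], [0.3615, 0.5004, 0.7867]]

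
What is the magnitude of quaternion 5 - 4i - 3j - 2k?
√54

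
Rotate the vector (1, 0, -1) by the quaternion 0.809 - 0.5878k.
(0.309, -0.951, -1)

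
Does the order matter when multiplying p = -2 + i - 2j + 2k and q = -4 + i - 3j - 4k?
Yes: pq = 9 + 8i + 20j - k ≠ 9 - 20i + 8j + k = qp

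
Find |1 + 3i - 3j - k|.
√20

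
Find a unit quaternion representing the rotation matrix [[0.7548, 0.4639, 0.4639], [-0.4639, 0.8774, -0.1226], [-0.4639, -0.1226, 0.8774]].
0.9367 + 0.2476j - 0.2476k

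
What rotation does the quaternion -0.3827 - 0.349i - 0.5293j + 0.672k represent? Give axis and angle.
axis = (-0.3778, -0.5729, 0.7274), θ = 5π/4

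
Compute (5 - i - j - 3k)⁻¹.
0.1389 + 0.0278i + 0.0278j + 0.0833k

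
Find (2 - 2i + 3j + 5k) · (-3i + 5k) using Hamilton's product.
-31 + 9i - 5j + 19k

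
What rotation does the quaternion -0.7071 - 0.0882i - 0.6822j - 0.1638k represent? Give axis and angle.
axis = (-0.1247, -0.9648, -0.2316), θ = 3π/2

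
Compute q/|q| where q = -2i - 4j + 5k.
-0.2981i - 0.5963j + 0.7454k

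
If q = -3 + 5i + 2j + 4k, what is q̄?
-3 - 5i - 2j - 4k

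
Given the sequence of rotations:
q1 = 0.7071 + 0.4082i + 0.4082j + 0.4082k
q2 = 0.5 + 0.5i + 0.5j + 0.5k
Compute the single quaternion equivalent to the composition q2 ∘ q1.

q2 · q1 = -0.2587 + 0.5576i + 0.5576j + 0.5576k
-0.2587 + 0.5576i + 0.5576j + 0.5576k


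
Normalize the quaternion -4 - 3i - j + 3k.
-0.6761 - 0.5071i - 0.169j + 0.5071k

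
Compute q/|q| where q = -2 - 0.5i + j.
-0.8729 - 0.2182i + 0.4364j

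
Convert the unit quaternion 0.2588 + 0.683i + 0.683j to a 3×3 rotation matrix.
[[0.067, 0.933, 0.3535], [0.933, 0.067, -0.3535], [-0.3535, 0.3535, -0.866]]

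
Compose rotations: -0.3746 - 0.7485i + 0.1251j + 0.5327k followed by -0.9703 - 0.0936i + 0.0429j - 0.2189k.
0.4047 + 0.8116i + 0.0763j - 0.4145k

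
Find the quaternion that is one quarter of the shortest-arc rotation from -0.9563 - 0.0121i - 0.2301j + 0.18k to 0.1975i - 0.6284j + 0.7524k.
-0.8195 + 0.0548i - 0.4044j + 0.4024k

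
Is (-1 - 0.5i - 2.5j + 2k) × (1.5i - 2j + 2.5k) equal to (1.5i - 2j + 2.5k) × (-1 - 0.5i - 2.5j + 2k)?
No: pq = -9.25 - 3.75i + 6.25j + 2.25k ≠ -9.25 + 0.75i - 2.25j - 7.25k = qp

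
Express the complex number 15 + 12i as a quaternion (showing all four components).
15 + 12i + 0j + 0k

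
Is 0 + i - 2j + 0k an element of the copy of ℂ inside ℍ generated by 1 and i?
No. The quaternion i - 2j has j-coefficient y = -2 and k-coefficient z = 0, not both zero, so it does not lie in the complex subalgebra spanned by 1 and i.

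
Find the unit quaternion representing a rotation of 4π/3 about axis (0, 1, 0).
-0.5 + 0.866j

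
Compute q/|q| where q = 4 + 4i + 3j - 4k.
0.5298 + 0.5298i + 0.3974j - 0.5298k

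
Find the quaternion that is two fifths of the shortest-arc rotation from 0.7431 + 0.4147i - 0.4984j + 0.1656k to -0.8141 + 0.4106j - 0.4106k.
0.7954 + 0.2556i - 0.4774j + 0.2722k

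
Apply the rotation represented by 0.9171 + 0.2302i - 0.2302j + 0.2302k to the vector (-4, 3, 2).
(-5.369, 0.043, 0.412)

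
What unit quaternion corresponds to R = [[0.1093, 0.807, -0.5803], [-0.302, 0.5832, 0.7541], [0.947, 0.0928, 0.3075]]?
0.7071 - 0.2338i - 0.54j - 0.3921k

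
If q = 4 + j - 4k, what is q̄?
4 - j + 4k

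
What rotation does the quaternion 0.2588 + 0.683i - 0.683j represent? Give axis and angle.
axis = (√2/2, -√2/2, 0), θ = 5π/6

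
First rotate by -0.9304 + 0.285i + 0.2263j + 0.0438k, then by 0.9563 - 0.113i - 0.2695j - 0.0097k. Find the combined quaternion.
-0.7961 + 0.3681i + 0.4693j + 0.1021k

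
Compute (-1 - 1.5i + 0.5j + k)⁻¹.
-0.2222 + 0.3333i - 0.1111j - 0.2222k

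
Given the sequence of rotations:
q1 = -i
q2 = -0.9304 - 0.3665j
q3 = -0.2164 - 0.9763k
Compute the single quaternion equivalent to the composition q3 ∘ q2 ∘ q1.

q2 · q1 = 0.9304i - 0.3665k
q3 · q2 · q1 = -0.3578 - 0.2013i - 0.9083j + 0.0793k
-0.3578 - 0.2013i - 0.9083j + 0.0793k


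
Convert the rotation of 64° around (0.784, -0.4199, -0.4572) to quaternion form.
0.848 + 0.4155i - 0.2225j - 0.2423k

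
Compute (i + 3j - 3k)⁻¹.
-0.0526i - 0.1579j + 0.1579k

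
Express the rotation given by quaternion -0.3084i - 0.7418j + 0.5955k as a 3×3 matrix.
[[-0.8098, 0.4575, -0.3673], [0.4575, 0.1005, -0.8835], [-0.3673, -0.8835, -0.2908]]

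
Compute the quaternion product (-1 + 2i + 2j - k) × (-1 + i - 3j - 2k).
3 - 10i + 4j - 5k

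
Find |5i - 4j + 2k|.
√45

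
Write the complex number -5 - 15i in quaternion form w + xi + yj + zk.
-5 - 15i + 0j + 0k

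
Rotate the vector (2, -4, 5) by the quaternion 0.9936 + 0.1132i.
(2, -5.022, 3.972)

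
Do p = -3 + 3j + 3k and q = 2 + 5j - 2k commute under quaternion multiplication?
No: pq = -15 - 21i - 9j + 12k ≠ -15 + 21i - 9j + 12k = qp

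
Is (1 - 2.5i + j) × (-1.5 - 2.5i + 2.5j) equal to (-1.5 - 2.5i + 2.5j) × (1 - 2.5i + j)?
No: pq = -10.25 + 1.25i + j - 3.75k ≠ -10.25 + 1.25i + j + 3.75k = qp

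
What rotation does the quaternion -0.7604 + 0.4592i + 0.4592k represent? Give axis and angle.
axis = (√2/2, 0, √2/2), θ = 279°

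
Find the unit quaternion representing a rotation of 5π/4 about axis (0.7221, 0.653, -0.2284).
-0.3827 + 0.6671i + 0.6033j - 0.211k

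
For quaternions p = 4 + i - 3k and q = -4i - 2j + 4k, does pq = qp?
No: pq = 16 - 22i + 14k ≠ 16 - 10i - 16j + 18k = qp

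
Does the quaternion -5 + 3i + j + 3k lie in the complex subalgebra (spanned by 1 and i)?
No. The quaternion -5 + 3i + j + 3k has j-coefficient y = 1 and k-coefficient z = 3, not both zero, so it does not lie in the complex subalgebra spanned by 1 and i.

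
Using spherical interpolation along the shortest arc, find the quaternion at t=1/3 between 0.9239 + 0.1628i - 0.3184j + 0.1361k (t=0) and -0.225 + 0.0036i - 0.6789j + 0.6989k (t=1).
0.6641 + 0.1374i - 0.586j + 0.4435k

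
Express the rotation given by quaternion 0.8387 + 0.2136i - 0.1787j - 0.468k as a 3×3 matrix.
[[0.4981, 0.7087, -0.4997], [-0.8614, 0.4707, -0.191], [0.0998, 0.5256, 0.8449]]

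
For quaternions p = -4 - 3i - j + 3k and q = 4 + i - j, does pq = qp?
No: pq = -14 - 13i + 3j + 16k ≠ -14 - 19i - 3j + 8k = qp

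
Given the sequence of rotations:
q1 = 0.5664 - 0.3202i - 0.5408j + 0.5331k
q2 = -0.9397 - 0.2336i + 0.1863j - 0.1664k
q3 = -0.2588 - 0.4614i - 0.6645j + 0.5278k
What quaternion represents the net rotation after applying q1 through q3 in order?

q2 · q1 = -0.4176 + 0.1779i + 0.7915j - 0.4092k
q3 · q2 · q1 = 0.9321 + 0.0008i - 0.0223j - 0.3615k
0.9321 + 0.0008i - 0.0223j - 0.3615k


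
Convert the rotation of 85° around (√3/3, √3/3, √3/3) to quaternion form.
0.7373 + 0.3901i + 0.3901j + 0.3901k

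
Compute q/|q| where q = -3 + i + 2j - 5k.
-0.4804 + 0.1601i + 0.3203j - 0.8006k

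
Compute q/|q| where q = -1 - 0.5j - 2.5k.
-0.3651 - 0.1826j - 0.9129k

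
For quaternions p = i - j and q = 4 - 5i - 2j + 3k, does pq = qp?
No: pq = 3 + i - 7j - 7k ≠ 3 + 7i - j + 7k = qp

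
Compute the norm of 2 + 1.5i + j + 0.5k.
2.739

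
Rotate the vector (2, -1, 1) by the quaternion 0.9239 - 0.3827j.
(0.707, -1, 2.121)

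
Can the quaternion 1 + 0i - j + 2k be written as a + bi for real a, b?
No. The quaternion 1 - j + 2k has j-coefficient y = -1 and k-coefficient z = 2, not both zero, so it does not lie in the complex subalgebra spanned by 1 and i.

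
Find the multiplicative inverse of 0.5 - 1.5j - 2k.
0.0769 + 0.2308j + 0.3077k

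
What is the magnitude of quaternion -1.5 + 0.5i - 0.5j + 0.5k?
√3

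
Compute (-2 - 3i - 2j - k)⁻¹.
-0.1111 + 0.1667i + 0.1111j + 0.0556k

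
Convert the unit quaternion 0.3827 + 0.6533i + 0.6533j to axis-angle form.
axis = (√2/2, √2/2, 0), θ = 3π/4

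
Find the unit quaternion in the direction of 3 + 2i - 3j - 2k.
0.5883 + 0.3922i - 0.5883j - 0.3922k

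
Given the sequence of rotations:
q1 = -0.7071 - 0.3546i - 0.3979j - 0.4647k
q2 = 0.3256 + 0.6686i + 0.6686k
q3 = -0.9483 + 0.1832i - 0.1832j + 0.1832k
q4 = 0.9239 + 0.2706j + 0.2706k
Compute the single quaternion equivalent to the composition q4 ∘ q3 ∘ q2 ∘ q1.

q2 · q1 = 0.3176 - 0.3222i - 0.0559j - 0.8901k
q3 · q2 · q1 = -0.0893 + 0.537i + 0.0989j + 0.833k
q4 · q3 · q2 · q1 = -0.3347 + 0.6948i + 0.2125j + 0.6001k
-0.3347 + 0.6948i + 0.2125j + 0.6001k


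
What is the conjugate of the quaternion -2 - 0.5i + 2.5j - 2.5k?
-2 + 0.5i - 2.5j + 2.5k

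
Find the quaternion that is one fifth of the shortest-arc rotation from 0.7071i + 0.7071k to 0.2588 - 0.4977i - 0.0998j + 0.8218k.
0.0704 + 0.5025i - 0.0271j + 0.8613k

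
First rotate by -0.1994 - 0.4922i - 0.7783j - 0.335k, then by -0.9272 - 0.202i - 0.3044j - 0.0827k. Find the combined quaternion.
-0.1792 + 0.5343i + 0.7554j + 0.3345k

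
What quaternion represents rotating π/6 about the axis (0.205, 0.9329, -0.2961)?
0.9659 + 0.0531i + 0.2415j - 0.0766k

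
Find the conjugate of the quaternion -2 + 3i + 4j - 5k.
-2 - 3i - 4j + 5k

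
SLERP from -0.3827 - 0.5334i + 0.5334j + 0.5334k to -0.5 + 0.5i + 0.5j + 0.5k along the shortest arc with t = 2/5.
-0.5015 - 0.1279i + 0.605j + 0.605k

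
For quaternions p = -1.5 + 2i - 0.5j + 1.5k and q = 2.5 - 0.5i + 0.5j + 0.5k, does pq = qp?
No: pq = -3.25 + 4.75i - 3.75j + 3.75k ≠ -3.25 + 6.75i - 0.25j + 2.25k = qp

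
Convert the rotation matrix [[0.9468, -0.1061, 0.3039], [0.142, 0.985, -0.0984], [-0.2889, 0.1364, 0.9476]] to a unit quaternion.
0.9848 + 0.0596i + 0.1505j + 0.063k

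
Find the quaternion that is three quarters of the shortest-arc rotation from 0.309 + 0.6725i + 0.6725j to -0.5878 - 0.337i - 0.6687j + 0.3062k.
0.5313 + 0.4343i + 0.6885j - 0.2347k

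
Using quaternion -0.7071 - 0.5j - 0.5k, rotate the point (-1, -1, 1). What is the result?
(1.414, -0.707, 0.707)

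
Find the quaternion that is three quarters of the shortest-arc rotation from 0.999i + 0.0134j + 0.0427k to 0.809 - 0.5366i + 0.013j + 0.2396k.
-0.6572 + 0.7314i - 0.0066j - 0.182k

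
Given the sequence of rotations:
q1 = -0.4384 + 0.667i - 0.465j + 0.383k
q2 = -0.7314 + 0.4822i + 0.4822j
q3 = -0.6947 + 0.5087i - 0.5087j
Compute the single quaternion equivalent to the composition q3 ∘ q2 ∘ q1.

q2 · q1 = 0.2232 - 0.5146i - 0.056j - 0.826k
q3 · q2 · q1 = 0.0782 + 0.8912i + 0.3455j + 0.2836k
0.0782 + 0.8912i + 0.3455j + 0.2836k


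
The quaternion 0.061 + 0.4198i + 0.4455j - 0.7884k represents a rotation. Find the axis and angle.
axis = (0.4206, 0.4463, -0.7899), θ = 173°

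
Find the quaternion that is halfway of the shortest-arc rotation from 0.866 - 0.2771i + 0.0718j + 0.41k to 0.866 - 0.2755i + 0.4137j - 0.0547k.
0.9044 - 0.2886i + 0.2535j + 0.1855k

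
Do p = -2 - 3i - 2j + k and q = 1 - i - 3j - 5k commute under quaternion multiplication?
No: pq = -6 + 12i - 12j + 18k ≠ -6 - 14i + 20j + 4k = qp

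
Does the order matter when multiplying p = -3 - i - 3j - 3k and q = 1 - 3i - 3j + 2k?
Yes: pq = -9 - 7i + 17j - 15k ≠ -9 + 23i - 5j - 3k = qp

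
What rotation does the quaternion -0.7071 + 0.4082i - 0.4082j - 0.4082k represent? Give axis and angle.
axis = (√3/3, -√3/3, -√3/3), θ = 3π/2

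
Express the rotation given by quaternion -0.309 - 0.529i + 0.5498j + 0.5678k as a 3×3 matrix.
[[-0.2494, -0.2308, -0.9405], [-0.9326, -0.2045, 0.2974], [-0.261, 0.9513, -0.1642]]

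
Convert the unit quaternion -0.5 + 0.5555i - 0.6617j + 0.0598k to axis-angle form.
axis = (0.6414, -0.7641, 0.0691), θ = 4π/3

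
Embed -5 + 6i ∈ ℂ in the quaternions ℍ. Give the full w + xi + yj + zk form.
-5 + 6i + 0j + 0k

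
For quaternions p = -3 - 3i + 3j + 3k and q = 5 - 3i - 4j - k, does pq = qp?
No: pq = -9 + 3i + 15j + 39k ≠ -9 - 15i + 39j - 3k = qp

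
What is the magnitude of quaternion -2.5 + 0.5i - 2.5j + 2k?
4.093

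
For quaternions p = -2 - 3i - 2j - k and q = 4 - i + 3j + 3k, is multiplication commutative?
No: pq = -2 - 13i - 4j - 21k ≠ -2 - 7i - 24j + k = qp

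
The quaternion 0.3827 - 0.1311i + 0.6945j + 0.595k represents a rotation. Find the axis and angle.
axis = (-0.1419, 0.7517, 0.644), θ = 3π/4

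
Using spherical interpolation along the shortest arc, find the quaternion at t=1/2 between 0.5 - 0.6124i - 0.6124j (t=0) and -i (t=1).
0.2784 - 0.8979i - 0.341j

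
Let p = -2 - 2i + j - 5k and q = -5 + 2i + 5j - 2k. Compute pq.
-1 + 29i - 29j + 17k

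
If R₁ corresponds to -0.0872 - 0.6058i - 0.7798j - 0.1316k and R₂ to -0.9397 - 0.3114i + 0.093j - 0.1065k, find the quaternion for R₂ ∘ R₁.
-0.0482 + 0.5011i + 0.7482j + 0.4321k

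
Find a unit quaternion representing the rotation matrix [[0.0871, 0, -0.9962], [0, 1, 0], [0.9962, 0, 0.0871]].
0.7373 - 0.6756j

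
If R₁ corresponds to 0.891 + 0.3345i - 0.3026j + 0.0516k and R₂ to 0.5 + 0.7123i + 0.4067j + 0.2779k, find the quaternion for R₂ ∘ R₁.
0.316 + 0.907i + 0.2673j - 0.0782k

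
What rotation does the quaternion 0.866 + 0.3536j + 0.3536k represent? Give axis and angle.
axis = (0, √2/2, √2/2), θ = π/3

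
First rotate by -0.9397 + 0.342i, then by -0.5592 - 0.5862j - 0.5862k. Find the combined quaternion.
0.5255 - 0.1912i + 0.3504j + 0.7513k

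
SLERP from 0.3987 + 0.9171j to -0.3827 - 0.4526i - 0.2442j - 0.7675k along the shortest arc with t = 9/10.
0.4125 + 0.4277i + 0.3478j + 0.7252k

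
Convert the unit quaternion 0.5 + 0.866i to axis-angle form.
axis = (1, 0, 0), θ = 2π/3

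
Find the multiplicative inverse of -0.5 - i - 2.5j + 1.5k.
-0.0513 + 0.1026i + 0.2564j - 0.1538k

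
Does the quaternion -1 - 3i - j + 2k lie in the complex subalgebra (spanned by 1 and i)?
No. The quaternion -1 - 3i - j + 2k has j-coefficient y = -1 and k-coefficient z = 2, not both zero, so it does not lie in the complex subalgebra spanned by 1 and i.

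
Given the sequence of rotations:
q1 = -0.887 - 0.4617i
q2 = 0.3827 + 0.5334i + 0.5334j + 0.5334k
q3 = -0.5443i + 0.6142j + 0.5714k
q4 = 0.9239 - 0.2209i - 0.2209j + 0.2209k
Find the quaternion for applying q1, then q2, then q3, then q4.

q2 · q1 = -0.0932 - 0.6498i - 0.7194j - 0.2269k
q3 · q2 · q1 = 0.2178 + 0.3224i - 0.552j + 0.7374k
q4 · q3 · q2 · q1 = -0.0124 + 0.2088i - 0.324j + 0.9226k
-0.0124 + 0.2088i - 0.324j + 0.9226k


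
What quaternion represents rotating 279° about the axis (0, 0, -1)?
-0.7604 - 0.6494k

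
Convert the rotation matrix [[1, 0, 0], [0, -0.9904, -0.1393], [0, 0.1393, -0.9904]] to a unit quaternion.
0.0698 + 0.9976i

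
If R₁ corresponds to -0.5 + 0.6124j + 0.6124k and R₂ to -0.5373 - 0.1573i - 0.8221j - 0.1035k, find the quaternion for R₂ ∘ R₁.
0.8355 - 0.3614i + 0.1783j - 0.3736k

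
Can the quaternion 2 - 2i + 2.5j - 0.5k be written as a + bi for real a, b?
No. The quaternion 2 - 2i + 2.5j - 0.5k has j-coefficient y = 2.5 and k-coefficient z = -0.5, not both zero, so it does not lie in the complex subalgebra spanned by 1 and i.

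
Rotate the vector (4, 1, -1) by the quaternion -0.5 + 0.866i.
(4, -1.366, -0.366)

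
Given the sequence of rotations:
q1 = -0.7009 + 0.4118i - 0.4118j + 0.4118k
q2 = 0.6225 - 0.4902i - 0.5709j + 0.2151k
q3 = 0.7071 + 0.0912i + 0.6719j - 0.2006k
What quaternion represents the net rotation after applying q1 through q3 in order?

q2 · q1 = -0.5581 + 0.4534i + 0.4342j + 0.5425k
q3 · q2 · q1 = -0.6189 + 0.7213i - 0.2084j + 0.2305k
-0.6189 + 0.7213i - 0.2084j + 0.2305k


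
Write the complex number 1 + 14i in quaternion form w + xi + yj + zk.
1 + 14i + 0j + 0k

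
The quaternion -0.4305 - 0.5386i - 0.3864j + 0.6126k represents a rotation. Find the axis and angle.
axis = (-0.5967, -0.4281, 0.6787), θ = 231°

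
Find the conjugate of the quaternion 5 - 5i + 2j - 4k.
5 + 5i - 2j + 4k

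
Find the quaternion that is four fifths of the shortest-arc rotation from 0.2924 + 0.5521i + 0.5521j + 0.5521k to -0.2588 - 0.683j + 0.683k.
0.3279 + 0.1631i + 0.8005j - 0.4743k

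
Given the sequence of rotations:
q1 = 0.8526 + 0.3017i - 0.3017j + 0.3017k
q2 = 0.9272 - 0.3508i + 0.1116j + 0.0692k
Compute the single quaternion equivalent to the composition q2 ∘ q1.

q2 · q1 = 0.9092 + 0.0352i - 0.0579j + 0.4109k
0.9092 + 0.0352i - 0.0579j + 0.4109k


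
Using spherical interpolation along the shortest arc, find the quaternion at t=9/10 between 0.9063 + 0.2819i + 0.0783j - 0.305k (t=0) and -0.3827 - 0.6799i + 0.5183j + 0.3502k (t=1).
0.459 + 0.6621i - 0.4708j - 0.3595k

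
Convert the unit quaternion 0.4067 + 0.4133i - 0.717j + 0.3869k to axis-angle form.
axis = (0.4524, -0.7848, 0.4235), θ = 132°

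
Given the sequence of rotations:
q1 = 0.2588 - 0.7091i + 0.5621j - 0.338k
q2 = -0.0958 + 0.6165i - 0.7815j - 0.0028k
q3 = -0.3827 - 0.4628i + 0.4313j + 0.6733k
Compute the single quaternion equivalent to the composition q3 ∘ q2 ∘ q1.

q2 · q1 = 0.8507 + 0.4932i - 0.0457j - 0.176k
q3 · q2 · q1 = 0.0409 - 0.6276i + 0.635j + 0.4486k
0.0409 - 0.6276i + 0.635j + 0.4486k


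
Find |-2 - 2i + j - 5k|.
√34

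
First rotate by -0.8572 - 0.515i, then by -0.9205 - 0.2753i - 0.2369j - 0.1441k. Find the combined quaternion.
0.6473 + 0.71i + 0.2773j + 0.0015k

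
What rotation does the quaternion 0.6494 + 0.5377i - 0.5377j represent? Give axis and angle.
axis = (√2/2, -√2/2, 0), θ = 99°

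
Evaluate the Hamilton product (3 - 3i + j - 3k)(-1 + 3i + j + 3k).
14 + 18i + 2j + 6k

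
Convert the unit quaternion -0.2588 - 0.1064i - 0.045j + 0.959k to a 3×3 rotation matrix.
[[-0.8434, 0.506, -0.1808], [-0.4868, -0.862, -0.1414], [-0.2274, -0.0312, 0.9733]]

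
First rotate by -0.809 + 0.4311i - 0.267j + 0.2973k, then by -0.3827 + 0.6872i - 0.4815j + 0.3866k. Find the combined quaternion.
-0.2301 - 0.7609i + 0.4541j - 0.4024k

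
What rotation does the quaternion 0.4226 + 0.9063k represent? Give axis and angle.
axis = (0, 0, 1), θ = 130°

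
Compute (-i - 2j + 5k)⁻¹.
0.0333i + 0.0667j - 0.1667k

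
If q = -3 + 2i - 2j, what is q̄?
-3 - 2i + 2j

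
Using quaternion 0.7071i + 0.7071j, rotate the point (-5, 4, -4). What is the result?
(4, -5, 4)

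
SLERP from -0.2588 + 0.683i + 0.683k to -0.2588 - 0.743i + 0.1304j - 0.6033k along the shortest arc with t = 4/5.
0.1565 + 0.7489i - 0.1063j + 0.6351k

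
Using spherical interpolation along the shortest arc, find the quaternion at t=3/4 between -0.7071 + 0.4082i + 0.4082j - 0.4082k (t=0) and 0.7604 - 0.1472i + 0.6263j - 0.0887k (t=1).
-0.8774 + 0.2581i - 0.4003j - 0.0573k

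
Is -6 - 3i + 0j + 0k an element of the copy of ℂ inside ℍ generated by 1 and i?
Yes. The quaternion -6 - 3i has j- and k-coefficients y = z = 0, so it lies in the complex subalgebra spanned by 1 and i.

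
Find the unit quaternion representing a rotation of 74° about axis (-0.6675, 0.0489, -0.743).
0.7986 - 0.4017i + 0.0294j - 0.4471k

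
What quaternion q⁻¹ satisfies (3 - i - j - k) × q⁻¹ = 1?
0.25 + 0.0833i + 0.0833j + 0.0833k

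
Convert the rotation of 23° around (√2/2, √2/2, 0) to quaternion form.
0.9799 + 0.141i + 0.141j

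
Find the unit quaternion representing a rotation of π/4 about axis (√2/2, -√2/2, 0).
0.9239 + 0.2706i - 0.2706j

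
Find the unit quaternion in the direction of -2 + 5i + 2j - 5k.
-0.2626 + 0.6565i + 0.2626j - 0.6565k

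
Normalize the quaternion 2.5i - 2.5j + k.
0.6804i - 0.6804j + 0.2722k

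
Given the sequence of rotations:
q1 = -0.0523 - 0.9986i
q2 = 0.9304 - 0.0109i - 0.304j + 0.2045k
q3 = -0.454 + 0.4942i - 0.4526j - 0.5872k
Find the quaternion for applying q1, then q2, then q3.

q2 · q1 = -0.0595 - 0.9285i - 0.1883j - 0.3143k
q3 · q2 · q1 = 0.2161 + 0.4238i + 0.813j - 0.3357k
0.2161 + 0.4238i + 0.813j - 0.3357k


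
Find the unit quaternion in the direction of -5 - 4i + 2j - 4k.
-0.6402 - 0.5121i + 0.2561j - 0.5121k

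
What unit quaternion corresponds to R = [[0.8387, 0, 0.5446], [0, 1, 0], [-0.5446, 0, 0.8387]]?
0.9588 + 0.284j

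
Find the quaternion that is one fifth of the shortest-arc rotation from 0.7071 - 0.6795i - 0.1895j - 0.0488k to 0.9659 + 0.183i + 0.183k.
0.8291 - 0.5354i - 0.1613j + 0.0015k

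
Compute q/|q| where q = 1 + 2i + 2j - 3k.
0.2357 + 0.4714i + 0.4714j - 0.7071k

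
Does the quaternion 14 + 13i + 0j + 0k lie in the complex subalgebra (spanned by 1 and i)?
Yes. The quaternion 14 + 13i has j- and k-coefficients y = z = 0, so it lies in the complex subalgebra spanned by 1 and i.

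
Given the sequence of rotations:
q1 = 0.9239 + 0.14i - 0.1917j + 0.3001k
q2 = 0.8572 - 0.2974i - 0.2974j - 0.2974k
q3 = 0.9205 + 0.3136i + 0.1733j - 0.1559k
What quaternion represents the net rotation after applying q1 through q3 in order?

q2 · q1 = 0.8658 - 0.301i - 0.3915j + 0.0811k
q3 · q2 · q1 = 0.9719 - 0.0525i - 0.1888j - 0.1309k
0.9719 - 0.0525i - 0.1888j - 0.1309k


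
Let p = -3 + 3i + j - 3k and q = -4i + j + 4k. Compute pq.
23 + 19i - 3j - 5k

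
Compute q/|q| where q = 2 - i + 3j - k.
0.5164 - 0.2582i + 0.7746j - 0.2582k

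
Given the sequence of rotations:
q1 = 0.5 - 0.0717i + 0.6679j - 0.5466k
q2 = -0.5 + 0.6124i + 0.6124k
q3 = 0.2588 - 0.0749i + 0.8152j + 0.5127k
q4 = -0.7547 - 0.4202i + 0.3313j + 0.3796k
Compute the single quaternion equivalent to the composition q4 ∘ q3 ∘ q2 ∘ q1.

q2 · q1 = 0.1286 - 0.067i - 0.0431j + 0.9885k
q3 · q2 · q1 = -0.4434 + 0.801i + 0.1334j + 0.3796k
q4 · q3 · q2 · q1 = 0.4829 - 0.3431i + 0.216j - 0.7762k
0.4829 - 0.3431i + 0.216j - 0.7762k


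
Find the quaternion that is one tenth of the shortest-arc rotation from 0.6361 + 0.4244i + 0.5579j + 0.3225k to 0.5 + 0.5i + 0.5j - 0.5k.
0.6437 + 0.4484i + 0.5715j + 0.2408k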